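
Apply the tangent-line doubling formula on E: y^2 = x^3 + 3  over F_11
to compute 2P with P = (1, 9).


Doubling: s = (3 x1^2 + a) / (2 y1)
s = (3*1^2 + 0) / (2*9) mod 11 = 2
x3 = s^2 - 2 x1 mod 11 = 2^2 - 2*1 = 2
y3 = s (x1 - x3) - y1 mod 11 = 2 * (1 - 2) - 9 = 0

2P = (2, 0)


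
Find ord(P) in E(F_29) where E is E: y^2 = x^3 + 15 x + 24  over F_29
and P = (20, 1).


Compute successive multiples of P until we hit O:
  1P = (20, 1)
  2P = (13, 3)
  3P = (2, 27)
  4P = (3, 26)
  5P = (19, 18)
  6P = (18, 23)
  7P = (25, 25)
  8P = (14, 22)
  ... (continuing to 25P)
  25P = O

ord(P) = 25


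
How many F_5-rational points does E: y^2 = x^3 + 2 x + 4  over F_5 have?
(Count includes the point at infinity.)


For each x in F_5, count y with y^2 = x^3 + 2 x + 4 mod 5:
  x = 0: RHS = 4, y in [2, 3]  -> 2 point(s)
  x = 2: RHS = 1, y in [1, 4]  -> 2 point(s)
  x = 4: RHS = 1, y in [1, 4]  -> 2 point(s)
Affine points: 6. Add the point at infinity: total = 7.

#E(F_5) = 7


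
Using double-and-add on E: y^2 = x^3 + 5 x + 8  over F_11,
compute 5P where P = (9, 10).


k = 5 = 101_2 (binary, LSB first: 101)
Double-and-add from P = (9, 10):
  bit 0 = 1: acc = O + (9, 10) = (9, 10)
  bit 1 = 0: acc unchanged = (9, 10)
  bit 2 = 1: acc = (9, 10) + (1, 5) = (5, 9)

5P = (5, 9)


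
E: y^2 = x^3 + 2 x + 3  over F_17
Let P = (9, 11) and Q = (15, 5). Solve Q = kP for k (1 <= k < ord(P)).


Enumerate multiples of P until we hit Q = (15, 5):
  1P = (9, 11)
  2P = (3, 11)
  3P = (5, 6)
  4P = (12, 15)
  5P = (11, 9)
  6P = (15, 12)
  7P = (2, 10)
  8P = (14, 15)
  9P = (13, 13)
  10P = (8, 15)
  11P = (16, 0)
  12P = (8, 2)
  13P = (13, 4)
  14P = (14, 2)
  15P = (2, 7)
  16P = (15, 5)
Match found at i = 16.

k = 16


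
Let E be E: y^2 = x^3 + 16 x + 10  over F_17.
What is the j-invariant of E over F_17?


Delta = -16(4 a^3 + 27 b^2) mod 17 = 10
-1728 * (4 a)^3 = -1728 * (4*16)^3 mod 17 = 7
j = 7 * 10^(-1) mod 17 = 16

j = 16 (mod 17)


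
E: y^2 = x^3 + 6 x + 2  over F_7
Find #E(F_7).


For each x in F_7, count y with y^2 = x^3 + 6 x + 2 mod 7:
  x = 0: RHS = 2, y in [3, 4]  -> 2 point(s)
  x = 1: RHS = 2, y in [3, 4]  -> 2 point(s)
  x = 2: RHS = 1, y in [1, 6]  -> 2 point(s)
  x = 6: RHS = 2, y in [3, 4]  -> 2 point(s)
Affine points: 8. Add the point at infinity: total = 9.

#E(F_7) = 9


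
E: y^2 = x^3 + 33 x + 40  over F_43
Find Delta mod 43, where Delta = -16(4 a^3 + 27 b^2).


4 a^3 + 27 b^2 = 4*33^3 + 27*40^2 = 143748 + 43200 = 186948
Delta = -16 * (186948) = -2991168
Delta mod 43 = 41

Delta = 41 (mod 43)


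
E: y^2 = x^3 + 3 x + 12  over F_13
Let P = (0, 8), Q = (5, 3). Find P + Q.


P != Q, so use the chord formula.
s = (y2 - y1) / (x2 - x1) = (8) / (5) mod 13 = 12
x3 = s^2 - x1 - x2 mod 13 = 12^2 - 0 - 5 = 9
y3 = s (x1 - x3) - y1 mod 13 = 12 * (0 - 9) - 8 = 1

P + Q = (9, 1)


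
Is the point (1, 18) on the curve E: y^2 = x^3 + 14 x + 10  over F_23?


Check whether y^2 = x^3 + 14 x + 10 (mod 23) for (x, y) = (1, 18).
LHS: y^2 = 18^2 mod 23 = 2
RHS: x^3 + 14 x + 10 = 1^3 + 14*1 + 10 mod 23 = 2
LHS = RHS

Yes, on the curve


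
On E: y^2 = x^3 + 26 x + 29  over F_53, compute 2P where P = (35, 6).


Doubling: s = (3 x1^2 + a) / (2 y1)
s = (3*35^2 + 26) / (2*6) mod 53 = 39
x3 = s^2 - 2 x1 mod 53 = 39^2 - 2*35 = 20
y3 = s (x1 - x3) - y1 mod 53 = 39 * (35 - 20) - 6 = 49

2P = (20, 49)


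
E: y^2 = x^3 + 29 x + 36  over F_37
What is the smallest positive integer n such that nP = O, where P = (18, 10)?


Compute successive multiples of P until we hit O:
  1P = (18, 10)
  2P = (11, 24)
  3P = (12, 15)
  4P = (19, 34)
  5P = (21, 29)
  6P = (34, 12)
  7P = (33, 2)
  8P = (32, 32)
  ... (continuing to 20P)
  20P = O

ord(P) = 20


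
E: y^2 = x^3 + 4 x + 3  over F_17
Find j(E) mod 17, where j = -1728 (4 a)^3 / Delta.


Delta = -16(4 a^3 + 27 b^2) mod 17 = 6
-1728 * (4 a)^3 = -1728 * (4*4)^3 mod 17 = 11
j = 11 * 6^(-1) mod 17 = 16

j = 16 (mod 17)


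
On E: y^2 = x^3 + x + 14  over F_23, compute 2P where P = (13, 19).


Doubling: s = (3 x1^2 + a) / (2 y1)
s = (3*13^2 + 1) / (2*19) mod 23 = 17
x3 = s^2 - 2 x1 mod 23 = 17^2 - 2*13 = 10
y3 = s (x1 - x3) - y1 mod 23 = 17 * (13 - 10) - 19 = 9

2P = (10, 9)


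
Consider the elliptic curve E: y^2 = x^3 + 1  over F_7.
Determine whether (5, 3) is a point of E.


Check whether y^2 = x^3 + 0 x + 1 (mod 7) for (x, y) = (5, 3).
LHS: y^2 = 3^2 mod 7 = 2
RHS: x^3 + 0 x + 1 = 5^3 + 0*5 + 1 mod 7 = 0
LHS != RHS

No, not on the curve


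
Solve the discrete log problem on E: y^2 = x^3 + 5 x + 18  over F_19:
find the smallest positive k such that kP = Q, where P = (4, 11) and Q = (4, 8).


Enumerate multiples of P until we hit Q = (4, 8):
  1P = (4, 11)
  2P = (17, 0)
  3P = (4, 8)
Match found at i = 3.

k = 3


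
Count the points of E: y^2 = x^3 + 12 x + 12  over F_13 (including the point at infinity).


For each x in F_13, count y with y^2 = x^3 + 12 x + 12 mod 13:
  x = 0: RHS = 12, y in [5, 8]  -> 2 point(s)
  x = 1: RHS = 12, y in [5, 8]  -> 2 point(s)
  x = 3: RHS = 10, y in [6, 7]  -> 2 point(s)
  x = 6: RHS = 1, y in [1, 12]  -> 2 point(s)
  x = 7: RHS = 10, y in [6, 7]  -> 2 point(s)
  x = 8: RHS = 9, y in [3, 10]  -> 2 point(s)
  x = 9: RHS = 4, y in [2, 11]  -> 2 point(s)
  x = 10: RHS = 1, y in [1, 12]  -> 2 point(s)
  x = 12: RHS = 12, y in [5, 8]  -> 2 point(s)
Affine points: 18. Add the point at infinity: total = 19.

#E(F_13) = 19


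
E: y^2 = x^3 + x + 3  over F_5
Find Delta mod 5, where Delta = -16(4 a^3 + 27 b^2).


4 a^3 + 27 b^2 = 4*1^3 + 27*3^2 = 4 + 243 = 247
Delta = -16 * (247) = -3952
Delta mod 5 = 3

Delta = 3 (mod 5)


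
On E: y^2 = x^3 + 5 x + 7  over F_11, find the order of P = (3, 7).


Compute successive multiples of P until we hit O:
  1P = (3, 7)
  2P = (10, 10)
  3P = (2, 6)
  4P = (7, 0)
  5P = (2, 5)
  6P = (10, 1)
  7P = (3, 4)
  8P = O

ord(P) = 8


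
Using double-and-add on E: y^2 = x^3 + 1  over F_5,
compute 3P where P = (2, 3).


k = 3 = 11_2 (binary, LSB first: 11)
Double-and-add from P = (2, 3):
  bit 0 = 1: acc = O + (2, 3) = (2, 3)
  bit 1 = 1: acc = (2, 3) + (0, 1) = (4, 0)

3P = (4, 0)


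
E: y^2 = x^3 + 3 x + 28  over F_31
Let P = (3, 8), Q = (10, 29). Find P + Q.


P != Q, so use the chord formula.
s = (y2 - y1) / (x2 - x1) = (21) / (7) mod 31 = 3
x3 = s^2 - x1 - x2 mod 31 = 3^2 - 3 - 10 = 27
y3 = s (x1 - x3) - y1 mod 31 = 3 * (3 - 27) - 8 = 13

P + Q = (27, 13)


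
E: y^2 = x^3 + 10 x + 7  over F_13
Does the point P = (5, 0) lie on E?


Check whether y^2 = x^3 + 10 x + 7 (mod 13) for (x, y) = (5, 0).
LHS: y^2 = 0^2 mod 13 = 0
RHS: x^3 + 10 x + 7 = 5^3 + 10*5 + 7 mod 13 = 0
LHS = RHS

Yes, on the curve


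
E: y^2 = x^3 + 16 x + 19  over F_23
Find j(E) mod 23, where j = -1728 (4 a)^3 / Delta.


Delta = -16(4 a^3 + 27 b^2) mod 23 = 21
-1728 * (4 a)^3 = -1728 * (4*16)^3 mod 23 = 7
j = 7 * 21^(-1) mod 23 = 8

j = 8 (mod 23)


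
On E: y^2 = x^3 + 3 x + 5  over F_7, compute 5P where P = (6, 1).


k = 5 = 101_2 (binary, LSB first: 101)
Double-and-add from P = (6, 1):
  bit 0 = 1: acc = O + (6, 1) = (6, 1)
  bit 1 = 0: acc unchanged = (6, 1)
  bit 2 = 1: acc = (6, 1) + (1, 4) = (4, 2)

5P = (4, 2)


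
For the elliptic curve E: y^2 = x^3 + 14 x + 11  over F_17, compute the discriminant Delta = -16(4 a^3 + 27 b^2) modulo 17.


4 a^3 + 27 b^2 = 4*14^3 + 27*11^2 = 10976 + 3267 = 14243
Delta = -16 * (14243) = -227888
Delta mod 17 = 14

Delta = 14 (mod 17)


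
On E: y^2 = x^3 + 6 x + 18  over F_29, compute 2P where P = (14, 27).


Doubling: s = (3 x1^2 + a) / (2 y1)
s = (3*14^2 + 6) / (2*27) mod 29 = 11
x3 = s^2 - 2 x1 mod 29 = 11^2 - 2*14 = 6
y3 = s (x1 - x3) - y1 mod 29 = 11 * (14 - 6) - 27 = 3

2P = (6, 3)


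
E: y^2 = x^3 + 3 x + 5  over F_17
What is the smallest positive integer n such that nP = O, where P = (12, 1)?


Compute successive multiples of P until we hit O:
  1P = (12, 1)
  2P = (1, 3)
  3P = (6, 1)
  4P = (16, 16)
  5P = (2, 11)
  6P = (4, 8)
  7P = (10, 10)
  8P = (11, 3)
  ... (continuing to 23P)
  23P = O

ord(P) = 23


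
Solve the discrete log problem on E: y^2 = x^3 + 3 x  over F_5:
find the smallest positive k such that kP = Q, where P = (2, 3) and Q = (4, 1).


Enumerate multiples of P until we hit Q = (4, 1):
  1P = (2, 3)
  2P = (1, 2)
  3P = (3, 1)
  4P = (4, 1)
Match found at i = 4.

k = 4


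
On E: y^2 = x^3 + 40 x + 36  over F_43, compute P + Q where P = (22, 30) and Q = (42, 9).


P != Q, so use the chord formula.
s = (y2 - y1) / (x2 - x1) = (22) / (20) mod 43 = 14
x3 = s^2 - x1 - x2 mod 43 = 14^2 - 22 - 42 = 3
y3 = s (x1 - x3) - y1 mod 43 = 14 * (22 - 3) - 30 = 21

P + Q = (3, 21)


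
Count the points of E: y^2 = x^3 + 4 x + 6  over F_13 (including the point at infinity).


For each x in F_13, count y with y^2 = x^3 + 4 x + 6 mod 13:
  x = 2: RHS = 9, y in [3, 10]  -> 2 point(s)
  x = 6: RHS = 12, y in [5, 8]  -> 2 point(s)
  x = 7: RHS = 0, y in [0]  -> 1 point(s)
  x = 8: RHS = 4, y in [2, 11]  -> 2 point(s)
  x = 9: RHS = 4, y in [2, 11]  -> 2 point(s)
  x = 11: RHS = 3, y in [4, 9]  -> 2 point(s)
  x = 12: RHS = 1, y in [1, 12]  -> 2 point(s)
Affine points: 13. Add the point at infinity: total = 14.

#E(F_13) = 14


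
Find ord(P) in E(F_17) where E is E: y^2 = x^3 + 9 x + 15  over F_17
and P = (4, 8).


Compute successive multiples of P until we hit O:
  1P = (4, 8)
  2P = (11, 0)
  3P = (4, 9)
  4P = O

ord(P) = 4


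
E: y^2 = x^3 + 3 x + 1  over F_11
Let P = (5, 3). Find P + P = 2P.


Doubling: s = (3 x1^2 + a) / (2 y1)
s = (3*5^2 + 3) / (2*3) mod 11 = 2
x3 = s^2 - 2 x1 mod 11 = 2^2 - 2*5 = 5
y3 = s (x1 - x3) - y1 mod 11 = 2 * (5 - 5) - 3 = 8

2P = (5, 8)


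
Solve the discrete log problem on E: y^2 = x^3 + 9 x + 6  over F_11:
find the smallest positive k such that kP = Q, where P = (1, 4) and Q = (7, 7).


Enumerate multiples of P until we hit Q = (7, 7):
  1P = (1, 4)
  2P = (3, 4)
  3P = (7, 7)
Match found at i = 3.

k = 3


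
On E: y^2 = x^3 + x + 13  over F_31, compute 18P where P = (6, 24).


k = 18 = 10010_2 (binary, LSB first: 01001)
Double-and-add from P = (6, 24):
  bit 0 = 0: acc unchanged = O
  bit 1 = 1: acc = O + (26, 21) = (26, 21)
  bit 2 = 0: acc unchanged = (26, 21)
  bit 3 = 0: acc unchanged = (26, 21)
  bit 4 = 1: acc = (26, 21) + (20, 2) = (20, 29)

18P = (20, 29)


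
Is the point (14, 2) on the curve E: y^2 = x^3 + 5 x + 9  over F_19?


Check whether y^2 = x^3 + 5 x + 9 (mod 19) for (x, y) = (14, 2).
LHS: y^2 = 2^2 mod 19 = 4
RHS: x^3 + 5 x + 9 = 14^3 + 5*14 + 9 mod 19 = 11
LHS != RHS

No, not on the curve


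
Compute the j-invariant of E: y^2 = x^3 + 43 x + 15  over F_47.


Delta = -16(4 a^3 + 27 b^2) mod 47 = 3
-1728 * (4 a)^3 = -1728 * (4*43)^3 mod 47 = 17
j = 17 * 3^(-1) mod 47 = 37

j = 37 (mod 47)


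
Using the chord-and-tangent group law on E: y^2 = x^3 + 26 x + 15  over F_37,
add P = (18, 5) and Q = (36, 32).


P != Q, so use the chord formula.
s = (y2 - y1) / (x2 - x1) = (27) / (18) mod 37 = 20
x3 = s^2 - x1 - x2 mod 37 = 20^2 - 18 - 36 = 13
y3 = s (x1 - x3) - y1 mod 37 = 20 * (18 - 13) - 5 = 21

P + Q = (13, 21)


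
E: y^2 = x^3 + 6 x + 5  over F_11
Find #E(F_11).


For each x in F_11, count y with y^2 = x^3 + 6 x + 5 mod 11:
  x = 0: RHS = 5, y in [4, 7]  -> 2 point(s)
  x = 1: RHS = 1, y in [1, 10]  -> 2 point(s)
  x = 2: RHS = 3, y in [5, 6]  -> 2 point(s)
  x = 4: RHS = 5, y in [4, 7]  -> 2 point(s)
  x = 6: RHS = 4, y in [2, 9]  -> 2 point(s)
  x = 7: RHS = 5, y in [4, 7]  -> 2 point(s)
  x = 8: RHS = 4, y in [2, 9]  -> 2 point(s)
  x = 10: RHS = 9, y in [3, 8]  -> 2 point(s)
Affine points: 16. Add the point at infinity: total = 17.

#E(F_11) = 17


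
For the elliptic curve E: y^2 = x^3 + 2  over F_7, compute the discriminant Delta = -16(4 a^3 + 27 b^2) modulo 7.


4 a^3 + 27 b^2 = 4*0^3 + 27*2^2 = 0 + 108 = 108
Delta = -16 * (108) = -1728
Delta mod 7 = 1

Delta = 1 (mod 7)


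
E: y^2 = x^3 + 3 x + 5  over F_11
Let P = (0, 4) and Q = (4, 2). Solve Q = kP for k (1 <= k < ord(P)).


Enumerate multiples of P until we hit Q = (4, 2):
  1P = (0, 4)
  2P = (1, 8)
  3P = (4, 2)
Match found at i = 3.

k = 3


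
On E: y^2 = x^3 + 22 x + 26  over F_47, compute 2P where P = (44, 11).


Doubling: s = (3 x1^2 + a) / (2 y1)
s = (3*44^2 + 22) / (2*11) mod 47 = 30
x3 = s^2 - 2 x1 mod 47 = 30^2 - 2*44 = 13
y3 = s (x1 - x3) - y1 mod 47 = 30 * (44 - 13) - 11 = 26

2P = (13, 26)


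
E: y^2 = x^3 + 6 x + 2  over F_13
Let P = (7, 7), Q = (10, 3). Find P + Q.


P != Q, so use the chord formula.
s = (y2 - y1) / (x2 - x1) = (9) / (3) mod 13 = 3
x3 = s^2 - x1 - x2 mod 13 = 3^2 - 7 - 10 = 5
y3 = s (x1 - x3) - y1 mod 13 = 3 * (7 - 5) - 7 = 12

P + Q = (5, 12)


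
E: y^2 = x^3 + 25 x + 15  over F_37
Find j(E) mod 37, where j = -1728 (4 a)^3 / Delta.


Delta = -16(4 a^3 + 27 b^2) mod 37 = 35
-1728 * (4 a)^3 = -1728 * (4*25)^3 mod 37 = 11
j = 11 * 35^(-1) mod 37 = 13

j = 13 (mod 37)


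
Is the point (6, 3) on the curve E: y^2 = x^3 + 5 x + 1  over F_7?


Check whether y^2 = x^3 + 5 x + 1 (mod 7) for (x, y) = (6, 3).
LHS: y^2 = 3^2 mod 7 = 2
RHS: x^3 + 5 x + 1 = 6^3 + 5*6 + 1 mod 7 = 2
LHS = RHS

Yes, on the curve


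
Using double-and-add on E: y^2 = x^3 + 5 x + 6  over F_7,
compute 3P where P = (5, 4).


k = 3 = 11_2 (binary, LSB first: 11)
Double-and-add from P = (5, 4):
  bit 0 = 1: acc = O + (5, 4) = (5, 4)
  bit 1 = 1: acc = (5, 4) + (6, 0) = (5, 3)

3P = (5, 3)


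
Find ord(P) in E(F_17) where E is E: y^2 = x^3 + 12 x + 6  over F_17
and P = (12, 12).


Compute successive multiples of P until we hit O:
  1P = (12, 12)
  2P = (8, 11)
  3P = (13, 9)
  4P = (1, 6)
  5P = (5, 15)
  6P = (4, 4)
  7P = (2, 15)
  8P = (7, 12)
  ... (continuing to 23P)
  23P = O

ord(P) = 23


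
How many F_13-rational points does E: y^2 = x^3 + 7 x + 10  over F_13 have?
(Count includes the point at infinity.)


For each x in F_13, count y with y^2 = x^3 + 7 x + 10 mod 13:
  x = 0: RHS = 10, y in [6, 7]  -> 2 point(s)
  x = 5: RHS = 1, y in [1, 12]  -> 2 point(s)
  x = 7: RHS = 12, y in [5, 8]  -> 2 point(s)
  x = 9: RHS = 9, y in [3, 10]  -> 2 point(s)
  x = 10: RHS = 1, y in [1, 12]  -> 2 point(s)
  x = 11: RHS = 1, y in [1, 12]  -> 2 point(s)
Affine points: 12. Add the point at infinity: total = 13.

#E(F_13) = 13


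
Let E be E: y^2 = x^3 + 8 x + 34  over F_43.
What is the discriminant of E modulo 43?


4 a^3 + 27 b^2 = 4*8^3 + 27*34^2 = 2048 + 31212 = 33260
Delta = -16 * (33260) = -532160
Delta mod 43 = 8

Delta = 8 (mod 43)


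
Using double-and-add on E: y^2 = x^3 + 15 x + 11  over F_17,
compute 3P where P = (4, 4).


k = 3 = 11_2 (binary, LSB first: 11)
Double-and-add from P = (4, 4):
  bit 0 = 1: acc = O + (4, 4) = (4, 4)
  bit 1 = 1: acc = (4, 4) + (7, 0) = (4, 13)

3P = (4, 13)


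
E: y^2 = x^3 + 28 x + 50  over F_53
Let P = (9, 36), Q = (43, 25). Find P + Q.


P != Q, so use the chord formula.
s = (y2 - y1) / (x2 - x1) = (42) / (34) mod 53 = 48
x3 = s^2 - x1 - x2 mod 53 = 48^2 - 9 - 43 = 26
y3 = s (x1 - x3) - y1 mod 53 = 48 * (9 - 26) - 36 = 49

P + Q = (26, 49)


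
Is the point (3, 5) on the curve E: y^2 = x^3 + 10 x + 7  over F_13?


Check whether y^2 = x^3 + 10 x + 7 (mod 13) for (x, y) = (3, 5).
LHS: y^2 = 5^2 mod 13 = 12
RHS: x^3 + 10 x + 7 = 3^3 + 10*3 + 7 mod 13 = 12
LHS = RHS

Yes, on the curve


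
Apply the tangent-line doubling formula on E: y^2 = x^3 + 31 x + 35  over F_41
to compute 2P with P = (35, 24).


Doubling: s = (3 x1^2 + a) / (2 y1)
s = (3*35^2 + 31) / (2*24) mod 41 = 14
x3 = s^2 - 2 x1 mod 41 = 14^2 - 2*35 = 3
y3 = s (x1 - x3) - y1 mod 41 = 14 * (35 - 3) - 24 = 14

2P = (3, 14)


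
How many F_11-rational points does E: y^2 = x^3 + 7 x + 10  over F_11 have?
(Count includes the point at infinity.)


For each x in F_11, count y with y^2 = x^3 + 7 x + 10 mod 11:
  x = 3: RHS = 3, y in [5, 6]  -> 2 point(s)
  x = 4: RHS = 3, y in [5, 6]  -> 2 point(s)
  x = 5: RHS = 5, y in [4, 7]  -> 2 point(s)
  x = 6: RHS = 4, y in [2, 9]  -> 2 point(s)
Affine points: 8. Add the point at infinity: total = 9.

#E(F_11) = 9


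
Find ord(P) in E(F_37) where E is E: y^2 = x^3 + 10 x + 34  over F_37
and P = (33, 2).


Compute successive multiples of P until we hit O:
  1P = (33, 2)
  2P = (24, 36)
  3P = (13, 17)
  4P = (17, 23)
  5P = (25, 6)
  6P = (7, 22)
  7P = (0, 21)
  8P = (15, 28)
  ... (continuing to 39P)
  39P = O

ord(P) = 39


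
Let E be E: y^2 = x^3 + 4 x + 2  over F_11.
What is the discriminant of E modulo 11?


4 a^3 + 27 b^2 = 4*4^3 + 27*2^2 = 256 + 108 = 364
Delta = -16 * (364) = -5824
Delta mod 11 = 6

Delta = 6 (mod 11)


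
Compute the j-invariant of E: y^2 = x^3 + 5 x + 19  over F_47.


Delta = -16(4 a^3 + 27 b^2) mod 47 = 31
-1728 * (4 a)^3 = -1728 * (4*5)^3 mod 47 = 16
j = 16 * 31^(-1) mod 47 = 46

j = 46 (mod 47)


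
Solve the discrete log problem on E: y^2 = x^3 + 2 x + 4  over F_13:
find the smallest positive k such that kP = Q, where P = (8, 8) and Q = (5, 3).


Enumerate multiples of P until we hit Q = (5, 3):
  1P = (8, 8)
  2P = (0, 11)
  3P = (9, 7)
  4P = (10, 7)
  5P = (5, 10)
  6P = (12, 12)
  7P = (7, 6)
  8P = (2, 4)
  9P = (2, 9)
  10P = (7, 7)
  11P = (12, 1)
  12P = (5, 3)
Match found at i = 12.

k = 12


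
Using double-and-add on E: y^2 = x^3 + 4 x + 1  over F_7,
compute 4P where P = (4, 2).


k = 4 = 100_2 (binary, LSB first: 001)
Double-and-add from P = (4, 2):
  bit 0 = 0: acc unchanged = O
  bit 1 = 0: acc unchanged = O
  bit 2 = 1: acc = O + (4, 5) = (4, 5)

4P = (4, 5)


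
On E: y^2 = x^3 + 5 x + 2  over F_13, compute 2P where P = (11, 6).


Doubling: s = (3 x1^2 + a) / (2 y1)
s = (3*11^2 + 5) / (2*6) mod 13 = 9
x3 = s^2 - 2 x1 mod 13 = 9^2 - 2*11 = 7
y3 = s (x1 - x3) - y1 mod 13 = 9 * (11 - 7) - 6 = 4

2P = (7, 4)


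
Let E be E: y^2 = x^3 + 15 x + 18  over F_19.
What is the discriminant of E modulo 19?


4 a^3 + 27 b^2 = 4*15^3 + 27*18^2 = 13500 + 8748 = 22248
Delta = -16 * (22248) = -355968
Delta mod 19 = 16

Delta = 16 (mod 19)


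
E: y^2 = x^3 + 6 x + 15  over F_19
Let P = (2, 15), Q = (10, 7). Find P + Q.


P != Q, so use the chord formula.
s = (y2 - y1) / (x2 - x1) = (11) / (8) mod 19 = 18
x3 = s^2 - x1 - x2 mod 19 = 18^2 - 2 - 10 = 8
y3 = s (x1 - x3) - y1 mod 19 = 18 * (2 - 8) - 15 = 10

P + Q = (8, 10)


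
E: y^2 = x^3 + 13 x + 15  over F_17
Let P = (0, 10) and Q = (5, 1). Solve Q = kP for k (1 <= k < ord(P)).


Enumerate multiples of P until we hit Q = (5, 1):
  1P = (0, 10)
  2P = (15, 10)
  3P = (2, 7)
  4P = (13, 1)
  5P = (8, 6)
  6P = (5, 1)
Match found at i = 6.

k = 6


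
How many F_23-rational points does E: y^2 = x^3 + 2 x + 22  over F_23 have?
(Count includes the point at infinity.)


For each x in F_23, count y with y^2 = x^3 + 2 x + 22 mod 23:
  x = 1: RHS = 2, y in [5, 18]  -> 2 point(s)
  x = 3: RHS = 9, y in [3, 20]  -> 2 point(s)
  x = 4: RHS = 2, y in [5, 18]  -> 2 point(s)
  x = 11: RHS = 18, y in [8, 15]  -> 2 point(s)
  x = 12: RHS = 3, y in [7, 16]  -> 2 point(s)
  x = 15: RHS = 0, y in [0]  -> 1 point(s)
  x = 17: RHS = 1, y in [1, 22]  -> 2 point(s)
  x = 18: RHS = 2, y in [5, 18]  -> 2 point(s)
  x = 20: RHS = 12, y in [9, 14]  -> 2 point(s)
Affine points: 17. Add the point at infinity: total = 18.

#E(F_23) = 18


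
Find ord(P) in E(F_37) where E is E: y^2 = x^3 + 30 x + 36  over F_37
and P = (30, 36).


Compute successive multiples of P until we hit O:
  1P = (30, 36)
  2P = (30, 1)
  3P = O

ord(P) = 3


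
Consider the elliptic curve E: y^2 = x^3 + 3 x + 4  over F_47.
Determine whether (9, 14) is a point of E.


Check whether y^2 = x^3 + 3 x + 4 (mod 47) for (x, y) = (9, 14).
LHS: y^2 = 14^2 mod 47 = 8
RHS: x^3 + 3 x + 4 = 9^3 + 3*9 + 4 mod 47 = 8
LHS = RHS

Yes, on the curve


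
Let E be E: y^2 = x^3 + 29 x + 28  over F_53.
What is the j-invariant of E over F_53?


Delta = -16(4 a^3 + 27 b^2) mod 53 = 42
-1728 * (4 a)^3 = -1728 * (4*29)^3 mod 53 = 12
j = 12 * 42^(-1) mod 53 = 23

j = 23 (mod 53)


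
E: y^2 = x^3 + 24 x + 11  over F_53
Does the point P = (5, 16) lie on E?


Check whether y^2 = x^3 + 24 x + 11 (mod 53) for (x, y) = (5, 16).
LHS: y^2 = 16^2 mod 53 = 44
RHS: x^3 + 24 x + 11 = 5^3 + 24*5 + 11 mod 53 = 44
LHS = RHS

Yes, on the curve


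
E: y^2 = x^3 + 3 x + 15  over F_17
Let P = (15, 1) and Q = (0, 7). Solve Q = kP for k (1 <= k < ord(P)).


Enumerate multiples of P until we hit Q = (0, 7):
  1P = (15, 1)
  2P = (5, 6)
  3P = (10, 5)
  4P = (11, 6)
  5P = (0, 10)
  6P = (1, 11)
  7P = (14, 8)
  8P = (3, 0)
  9P = (14, 9)
  10P = (1, 6)
  11P = (0, 7)
Match found at i = 11.

k = 11


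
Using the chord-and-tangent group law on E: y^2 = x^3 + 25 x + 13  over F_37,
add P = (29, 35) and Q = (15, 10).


P != Q, so use the chord formula.
s = (y2 - y1) / (x2 - x1) = (12) / (23) mod 37 = 15
x3 = s^2 - x1 - x2 mod 37 = 15^2 - 29 - 15 = 33
y3 = s (x1 - x3) - y1 mod 37 = 15 * (29 - 33) - 35 = 16

P + Q = (33, 16)


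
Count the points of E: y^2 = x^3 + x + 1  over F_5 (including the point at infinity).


For each x in F_5, count y with y^2 = x^3 + 1 x + 1 mod 5:
  x = 0: RHS = 1, y in [1, 4]  -> 2 point(s)
  x = 2: RHS = 1, y in [1, 4]  -> 2 point(s)
  x = 3: RHS = 1, y in [1, 4]  -> 2 point(s)
  x = 4: RHS = 4, y in [2, 3]  -> 2 point(s)
Affine points: 8. Add the point at infinity: total = 9.

#E(F_5) = 9


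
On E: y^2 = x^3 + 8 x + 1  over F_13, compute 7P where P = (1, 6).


k = 7 = 111_2 (binary, LSB first: 111)
Double-and-add from P = (1, 6):
  bit 0 = 1: acc = O + (1, 6) = (1, 6)
  bit 1 = 1: acc = (1, 6) + (2, 5) = (11, 4)
  bit 2 = 1: acc = (11, 4) + (0, 12) = (5, 7)

7P = (5, 7)


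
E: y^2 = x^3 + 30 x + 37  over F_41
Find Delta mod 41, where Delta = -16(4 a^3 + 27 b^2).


4 a^3 + 27 b^2 = 4*30^3 + 27*37^2 = 108000 + 36963 = 144963
Delta = -16 * (144963) = -2319408
Delta mod 41 = 3

Delta = 3 (mod 41)


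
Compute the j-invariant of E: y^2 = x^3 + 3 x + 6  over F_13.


Delta = -16(4 a^3 + 27 b^2) mod 13 = 10
-1728 * (4 a)^3 = -1728 * (4*3)^3 mod 13 = 12
j = 12 * 10^(-1) mod 13 = 9

j = 9 (mod 13)


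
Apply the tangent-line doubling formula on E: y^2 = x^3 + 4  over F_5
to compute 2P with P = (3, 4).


Doubling: s = (3 x1^2 + a) / (2 y1)
s = (3*3^2 + 0) / (2*4) mod 5 = 4
x3 = s^2 - 2 x1 mod 5 = 4^2 - 2*3 = 0
y3 = s (x1 - x3) - y1 mod 5 = 4 * (3 - 0) - 4 = 3

2P = (0, 3)


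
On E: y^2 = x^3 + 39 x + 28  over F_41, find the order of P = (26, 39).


Compute successive multiples of P until we hit O:
  1P = (26, 39)
  2P = (25, 8)
  3P = (8, 27)
  4P = (12, 25)
  5P = (4, 24)
  6P = (29, 13)
  7P = (11, 36)
  8P = (27, 10)
  ... (continuing to 37P)
  37P = O

ord(P) = 37


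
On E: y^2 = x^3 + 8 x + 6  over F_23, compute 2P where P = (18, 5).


k = 2 = 10_2 (binary, LSB first: 01)
Double-and-add from P = (18, 5):
  bit 0 = 0: acc unchanged = O
  bit 1 = 1: acc = O + (0, 11) = (0, 11)

2P = (0, 11)


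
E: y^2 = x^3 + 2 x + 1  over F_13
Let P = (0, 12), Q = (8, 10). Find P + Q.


P != Q, so use the chord formula.
s = (y2 - y1) / (x2 - x1) = (11) / (8) mod 13 = 3
x3 = s^2 - x1 - x2 mod 13 = 3^2 - 0 - 8 = 1
y3 = s (x1 - x3) - y1 mod 13 = 3 * (0 - 1) - 12 = 11

P + Q = (1, 11)


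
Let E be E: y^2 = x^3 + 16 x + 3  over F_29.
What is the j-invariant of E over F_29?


Delta = -16(4 a^3 + 27 b^2) mod 29 = 14
-1728 * (4 a)^3 = -1728 * (4*16)^3 mod 29 = 11
j = 11 * 14^(-1) mod 29 = 7

j = 7 (mod 29)


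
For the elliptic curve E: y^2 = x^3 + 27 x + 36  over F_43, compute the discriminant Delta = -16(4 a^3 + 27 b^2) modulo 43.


4 a^3 + 27 b^2 = 4*27^3 + 27*36^2 = 78732 + 34992 = 113724
Delta = -16 * (113724) = -1819584
Delta mod 43 = 4

Delta = 4 (mod 43)


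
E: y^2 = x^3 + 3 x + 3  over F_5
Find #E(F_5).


For each x in F_5, count y with y^2 = x^3 + 3 x + 3 mod 5:
  x = 3: RHS = 4, y in [2, 3]  -> 2 point(s)
  x = 4: RHS = 4, y in [2, 3]  -> 2 point(s)
Affine points: 4. Add the point at infinity: total = 5.

#E(F_5) = 5


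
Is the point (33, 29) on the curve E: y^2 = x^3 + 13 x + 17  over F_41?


Check whether y^2 = x^3 + 13 x + 17 (mod 41) for (x, y) = (33, 29).
LHS: y^2 = 29^2 mod 41 = 21
RHS: x^3 + 13 x + 17 = 33^3 + 13*33 + 17 mod 41 = 16
LHS != RHS

No, not on the curve


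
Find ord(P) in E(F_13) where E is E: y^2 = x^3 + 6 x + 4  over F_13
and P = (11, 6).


Compute successive multiples of P until we hit O:
  1P = (11, 6)
  2P = (3, 6)
  3P = (12, 7)
  4P = (4, 1)
  5P = (7, 8)
  6P = (5, 4)
  7P = (0, 2)
  8P = (6, 10)
  ... (continuing to 17P)
  17P = O

ord(P) = 17


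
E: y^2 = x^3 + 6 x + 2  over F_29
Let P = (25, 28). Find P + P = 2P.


Doubling: s = (3 x1^2 + a) / (2 y1)
s = (3*25^2 + 6) / (2*28) mod 29 = 2
x3 = s^2 - 2 x1 mod 29 = 2^2 - 2*25 = 12
y3 = s (x1 - x3) - y1 mod 29 = 2 * (25 - 12) - 28 = 27

2P = (12, 27)


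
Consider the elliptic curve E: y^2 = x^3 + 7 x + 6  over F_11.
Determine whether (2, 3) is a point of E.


Check whether y^2 = x^3 + 7 x + 6 (mod 11) for (x, y) = (2, 3).
LHS: y^2 = 3^2 mod 11 = 9
RHS: x^3 + 7 x + 6 = 2^3 + 7*2 + 6 mod 11 = 6
LHS != RHS

No, not on the curve


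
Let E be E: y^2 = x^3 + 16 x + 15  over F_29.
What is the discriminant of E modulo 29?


4 a^3 + 27 b^2 = 4*16^3 + 27*15^2 = 16384 + 6075 = 22459
Delta = -16 * (22459) = -359344
Delta mod 29 = 24

Delta = 24 (mod 29)


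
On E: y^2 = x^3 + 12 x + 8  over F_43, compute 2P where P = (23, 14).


Doubling: s = (3 x1^2 + a) / (2 y1)
s = (3*23^2 + 12) / (2*14) mod 43 = 31
x3 = s^2 - 2 x1 mod 43 = 31^2 - 2*23 = 12
y3 = s (x1 - x3) - y1 mod 43 = 31 * (23 - 12) - 14 = 26

2P = (12, 26)


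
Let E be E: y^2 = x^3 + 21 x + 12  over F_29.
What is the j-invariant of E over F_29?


Delta = -16(4 a^3 + 27 b^2) mod 29 = 24
-1728 * (4 a)^3 = -1728 * (4*21)^3 mod 29 = 24
j = 24 * 24^(-1) mod 29 = 1

j = 1 (mod 29)


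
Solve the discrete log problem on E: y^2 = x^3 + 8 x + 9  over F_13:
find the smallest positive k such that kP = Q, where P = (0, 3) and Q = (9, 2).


Enumerate multiples of P until we hit Q = (9, 2):
  1P = (0, 3)
  2P = (9, 11)
  3P = (8, 0)
  4P = (9, 2)
Match found at i = 4.

k = 4


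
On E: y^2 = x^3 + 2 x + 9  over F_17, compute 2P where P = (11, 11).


k = 2 = 10_2 (binary, LSB first: 01)
Double-and-add from P = (11, 11):
  bit 0 = 0: acc unchanged = O
  bit 1 = 1: acc = O + (3, 12) = (3, 12)

2P = (3, 12)


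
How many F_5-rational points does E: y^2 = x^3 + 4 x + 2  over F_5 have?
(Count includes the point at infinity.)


For each x in F_5, count y with y^2 = x^3 + 4 x + 2 mod 5:
  x = 3: RHS = 1, y in [1, 4]  -> 2 point(s)
Affine points: 2. Add the point at infinity: total = 3.

#E(F_5) = 3


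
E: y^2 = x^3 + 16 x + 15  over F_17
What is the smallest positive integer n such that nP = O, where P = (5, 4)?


Compute successive multiples of P until we hit O:
  1P = (5, 4)
  2P = (15, 14)
  3P = (15, 3)
  4P = (5, 13)
  5P = O

ord(P) = 5


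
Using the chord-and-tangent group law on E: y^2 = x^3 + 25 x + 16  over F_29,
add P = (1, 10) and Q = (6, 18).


P != Q, so use the chord formula.
s = (y2 - y1) / (x2 - x1) = (8) / (5) mod 29 = 19
x3 = s^2 - x1 - x2 mod 29 = 19^2 - 1 - 6 = 6
y3 = s (x1 - x3) - y1 mod 29 = 19 * (1 - 6) - 10 = 11

P + Q = (6, 11)


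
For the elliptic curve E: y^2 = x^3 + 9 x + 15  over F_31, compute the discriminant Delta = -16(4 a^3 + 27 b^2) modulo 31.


4 a^3 + 27 b^2 = 4*9^3 + 27*15^2 = 2916 + 6075 = 8991
Delta = -16 * (8991) = -143856
Delta mod 31 = 15

Delta = 15 (mod 31)


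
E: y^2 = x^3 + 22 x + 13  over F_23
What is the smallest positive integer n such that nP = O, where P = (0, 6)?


Compute successive multiples of P until we hit O:
  1P = (0, 6)
  2P = (4, 2)
  3P = (20, 14)
  4P = (5, 15)
  5P = (1, 6)
  6P = (22, 17)
  7P = (7, 2)
  8P = (6, 4)
  ... (continuing to 25P)
  25P = O

ord(P) = 25


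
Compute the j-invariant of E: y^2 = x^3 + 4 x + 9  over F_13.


Delta = -16(4 a^3 + 27 b^2) mod 13 = 3
-1728 * (4 a)^3 = -1728 * (4*4)^3 mod 13 = 1
j = 1 * 3^(-1) mod 13 = 9

j = 9 (mod 13)


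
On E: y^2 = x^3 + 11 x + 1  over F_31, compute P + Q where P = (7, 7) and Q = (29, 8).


P != Q, so use the chord formula.
s = (y2 - y1) / (x2 - x1) = (1) / (22) mod 31 = 24
x3 = s^2 - x1 - x2 mod 31 = 24^2 - 7 - 29 = 13
y3 = s (x1 - x3) - y1 mod 31 = 24 * (7 - 13) - 7 = 4

P + Q = (13, 4)


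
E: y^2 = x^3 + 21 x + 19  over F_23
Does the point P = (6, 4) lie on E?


Check whether y^2 = x^3 + 21 x + 19 (mod 23) for (x, y) = (6, 4).
LHS: y^2 = 4^2 mod 23 = 16
RHS: x^3 + 21 x + 19 = 6^3 + 21*6 + 19 mod 23 = 16
LHS = RHS

Yes, on the curve


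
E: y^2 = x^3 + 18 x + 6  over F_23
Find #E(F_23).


For each x in F_23, count y with y^2 = x^3 + 18 x + 6 mod 23:
  x = 0: RHS = 6, y in [11, 12]  -> 2 point(s)
  x = 1: RHS = 2, y in [5, 18]  -> 2 point(s)
  x = 2: RHS = 4, y in [2, 21]  -> 2 point(s)
  x = 3: RHS = 18, y in [8, 15]  -> 2 point(s)
  x = 4: RHS = 4, y in [2, 21]  -> 2 point(s)
  x = 6: RHS = 8, y in [10, 13]  -> 2 point(s)
  x = 8: RHS = 18, y in [8, 15]  -> 2 point(s)
  x = 9: RHS = 0, y in [0]  -> 1 point(s)
  x = 10: RHS = 13, y in [6, 17]  -> 2 point(s)
  x = 12: RHS = 18, y in [8, 15]  -> 2 point(s)
  x = 14: RHS = 12, y in [9, 14]  -> 2 point(s)
  x = 17: RHS = 4, y in [2, 21]  -> 2 point(s)
  x = 19: RHS = 8, y in [10, 13]  -> 2 point(s)
  x = 21: RHS = 8, y in [10, 13]  -> 2 point(s)
Affine points: 27. Add the point at infinity: total = 28.

#E(F_23) = 28


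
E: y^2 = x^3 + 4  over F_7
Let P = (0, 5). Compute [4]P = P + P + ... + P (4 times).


k = 4 = 100_2 (binary, LSB first: 001)
Double-and-add from P = (0, 5):
  bit 0 = 0: acc unchanged = O
  bit 1 = 0: acc unchanged = O
  bit 2 = 1: acc = O + (0, 5) = (0, 5)

4P = (0, 5)


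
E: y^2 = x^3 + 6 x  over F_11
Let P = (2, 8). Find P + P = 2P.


Doubling: s = (3 x1^2 + a) / (2 y1)
s = (3*2^2 + 6) / (2*8) mod 11 = 8
x3 = s^2 - 2 x1 mod 11 = 8^2 - 2*2 = 5
y3 = s (x1 - x3) - y1 mod 11 = 8 * (2 - 5) - 8 = 1

2P = (5, 1)


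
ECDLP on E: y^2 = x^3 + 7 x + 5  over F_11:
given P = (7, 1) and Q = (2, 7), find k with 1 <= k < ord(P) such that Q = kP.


Enumerate multiples of P until we hit Q = (2, 7):
  1P = (7, 1)
  2P = (8, 10)
  3P = (0, 7)
  4P = (9, 7)
  5P = (4, 8)
  6P = (3, 8)
  7P = (2, 4)
  8P = (5, 0)
  9P = (2, 7)
Match found at i = 9.

k = 9


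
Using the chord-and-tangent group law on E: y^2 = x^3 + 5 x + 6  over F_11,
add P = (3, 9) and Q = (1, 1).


P != Q, so use the chord formula.
s = (y2 - y1) / (x2 - x1) = (3) / (9) mod 11 = 4
x3 = s^2 - x1 - x2 mod 11 = 4^2 - 3 - 1 = 1
y3 = s (x1 - x3) - y1 mod 11 = 4 * (3 - 1) - 9 = 10

P + Q = (1, 10)


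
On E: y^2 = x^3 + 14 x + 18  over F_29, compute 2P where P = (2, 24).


k = 2 = 10_2 (binary, LSB first: 01)
Double-and-add from P = (2, 24):
  bit 0 = 0: acc unchanged = O
  bit 1 = 1: acc = O + (19, 26) = (19, 26)

2P = (19, 26)


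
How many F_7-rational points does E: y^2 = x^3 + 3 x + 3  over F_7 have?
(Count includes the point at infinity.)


For each x in F_7, count y with y^2 = x^3 + 3 x + 3 mod 7:
  x = 1: RHS = 0, y in [0]  -> 1 point(s)
  x = 3: RHS = 4, y in [2, 5]  -> 2 point(s)
  x = 4: RHS = 2, y in [3, 4]  -> 2 point(s)
Affine points: 5. Add the point at infinity: total = 6.

#E(F_7) = 6


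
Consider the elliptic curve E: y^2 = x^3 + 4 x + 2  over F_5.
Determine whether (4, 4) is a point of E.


Check whether y^2 = x^3 + 4 x + 2 (mod 5) for (x, y) = (4, 4).
LHS: y^2 = 4^2 mod 5 = 1
RHS: x^3 + 4 x + 2 = 4^3 + 4*4 + 2 mod 5 = 2
LHS != RHS

No, not on the curve


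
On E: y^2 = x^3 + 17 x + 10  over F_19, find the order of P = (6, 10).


Compute successive multiples of P until we hit O:
  1P = (6, 10)
  2P = (14, 16)
  3P = (15, 7)
  4P = (15, 12)
  5P = (14, 3)
  6P = (6, 9)
  7P = O

ord(P) = 7


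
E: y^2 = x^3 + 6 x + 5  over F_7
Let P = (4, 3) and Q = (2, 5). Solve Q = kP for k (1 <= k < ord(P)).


Enumerate multiples of P until we hit Q = (2, 5):
  1P = (4, 3)
  2P = (3, 6)
  3P = (2, 5)
Match found at i = 3.

k = 3


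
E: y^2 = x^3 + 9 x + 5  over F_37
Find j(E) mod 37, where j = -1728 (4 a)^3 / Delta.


Delta = -16(4 a^3 + 27 b^2) mod 37 = 5
-1728 * (4 a)^3 = -1728 * (4*9)^3 mod 37 = 26
j = 26 * 5^(-1) mod 37 = 20

j = 20 (mod 37)


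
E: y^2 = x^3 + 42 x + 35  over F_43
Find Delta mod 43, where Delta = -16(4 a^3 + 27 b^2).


4 a^3 + 27 b^2 = 4*42^3 + 27*35^2 = 296352 + 33075 = 329427
Delta = -16 * (329427) = -5270832
Delta mod 43 = 22

Delta = 22 (mod 43)


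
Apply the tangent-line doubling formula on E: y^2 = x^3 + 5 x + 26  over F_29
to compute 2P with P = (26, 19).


Doubling: s = (3 x1^2 + a) / (2 y1)
s = (3*26^2 + 5) / (2*19) mod 29 = 10
x3 = s^2 - 2 x1 mod 29 = 10^2 - 2*26 = 19
y3 = s (x1 - x3) - y1 mod 29 = 10 * (26 - 19) - 19 = 22

2P = (19, 22)


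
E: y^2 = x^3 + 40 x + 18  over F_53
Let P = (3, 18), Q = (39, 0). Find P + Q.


P != Q, so use the chord formula.
s = (y2 - y1) / (x2 - x1) = (35) / (36) mod 53 = 26
x3 = s^2 - x1 - x2 mod 53 = 26^2 - 3 - 39 = 51
y3 = s (x1 - x3) - y1 mod 53 = 26 * (3 - 51) - 18 = 6

P + Q = (51, 6)


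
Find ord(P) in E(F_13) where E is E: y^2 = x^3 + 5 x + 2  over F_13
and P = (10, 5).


Compute successive multiples of P until we hit O:
  1P = (10, 5)
  2P = (10, 8)
  3P = O

ord(P) = 3


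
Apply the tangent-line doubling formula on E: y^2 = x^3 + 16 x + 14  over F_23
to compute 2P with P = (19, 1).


Doubling: s = (3 x1^2 + a) / (2 y1)
s = (3*19^2 + 16) / (2*1) mod 23 = 9
x3 = s^2 - 2 x1 mod 23 = 9^2 - 2*19 = 20
y3 = s (x1 - x3) - y1 mod 23 = 9 * (19 - 20) - 1 = 13

2P = (20, 13)


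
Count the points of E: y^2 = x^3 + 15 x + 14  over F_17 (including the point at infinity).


For each x in F_17, count y with y^2 = x^3 + 15 x + 14 mod 17:
  x = 1: RHS = 13, y in [8, 9]  -> 2 point(s)
  x = 2: RHS = 1, y in [1, 16]  -> 2 point(s)
  x = 3: RHS = 1, y in [1, 16]  -> 2 point(s)
  x = 4: RHS = 2, y in [6, 11]  -> 2 point(s)
  x = 8: RHS = 0, y in [0]  -> 1 point(s)
  x = 10: RHS = 8, y in [5, 12]  -> 2 point(s)
  x = 12: RHS = 1, y in [1, 16]  -> 2 point(s)
  x = 13: RHS = 9, y in [3, 14]  -> 2 point(s)
  x = 16: RHS = 15, y in [7, 10]  -> 2 point(s)
Affine points: 17. Add the point at infinity: total = 18.

#E(F_17) = 18


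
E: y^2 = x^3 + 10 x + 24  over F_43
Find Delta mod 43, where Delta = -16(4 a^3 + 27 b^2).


4 a^3 + 27 b^2 = 4*10^3 + 27*24^2 = 4000 + 15552 = 19552
Delta = -16 * (19552) = -312832
Delta mod 43 = 36

Delta = 36 (mod 43)


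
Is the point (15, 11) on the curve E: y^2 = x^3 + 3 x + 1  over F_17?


Check whether y^2 = x^3 + 3 x + 1 (mod 17) for (x, y) = (15, 11).
LHS: y^2 = 11^2 mod 17 = 2
RHS: x^3 + 3 x + 1 = 15^3 + 3*15 + 1 mod 17 = 4
LHS != RHS

No, not on the curve


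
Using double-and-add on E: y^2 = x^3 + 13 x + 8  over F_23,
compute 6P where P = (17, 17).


k = 6 = 110_2 (binary, LSB first: 011)
Double-and-add from P = (17, 17):
  bit 0 = 0: acc unchanged = O
  bit 1 = 1: acc = O + (18, 18) = (18, 18)
  bit 2 = 1: acc = (18, 18) + (12, 12) = (17, 6)

6P = (17, 6)


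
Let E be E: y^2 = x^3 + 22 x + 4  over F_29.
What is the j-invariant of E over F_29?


Delta = -16(4 a^3 + 27 b^2) mod 29 = 18
-1728 * (4 a)^3 = -1728 * (4*22)^3 mod 29 = 12
j = 12 * 18^(-1) mod 29 = 20

j = 20 (mod 29)


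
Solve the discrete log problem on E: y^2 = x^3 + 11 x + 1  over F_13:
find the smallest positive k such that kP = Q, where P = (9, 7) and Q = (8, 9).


Enumerate multiples of P until we hit Q = (8, 9):
  1P = (9, 7)
  2P = (5, 8)
  3P = (8, 9)
Match found at i = 3.

k = 3


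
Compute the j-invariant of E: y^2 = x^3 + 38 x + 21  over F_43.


Delta = -16(4 a^3 + 27 b^2) mod 43 = 23
-1728 * (4 a)^3 = -1728 * (4*38)^3 mod 43 = 16
j = 16 * 23^(-1) mod 43 = 25

j = 25 (mod 43)


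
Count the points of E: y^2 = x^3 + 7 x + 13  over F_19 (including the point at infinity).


For each x in F_19, count y with y^2 = x^3 + 7 x + 13 mod 19:
  x = 2: RHS = 16, y in [4, 15]  -> 2 point(s)
  x = 3: RHS = 4, y in [2, 17]  -> 2 point(s)
  x = 6: RHS = 5, y in [9, 10]  -> 2 point(s)
  x = 7: RHS = 6, y in [5, 14]  -> 2 point(s)
  x = 8: RHS = 11, y in [7, 12]  -> 2 point(s)
  x = 9: RHS = 7, y in [8, 11]  -> 2 point(s)
  x = 10: RHS = 0, y in [0]  -> 1 point(s)
  x = 12: RHS = 1, y in [1, 18]  -> 2 point(s)
  x = 14: RHS = 5, y in [9, 10]  -> 2 point(s)
  x = 15: RHS = 16, y in [4, 15]  -> 2 point(s)
  x = 18: RHS = 5, y in [9, 10]  -> 2 point(s)
Affine points: 21. Add the point at infinity: total = 22.

#E(F_19) = 22


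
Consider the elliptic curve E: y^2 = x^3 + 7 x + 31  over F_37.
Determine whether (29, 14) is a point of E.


Check whether y^2 = x^3 + 7 x + 31 (mod 37) for (x, y) = (29, 14).
LHS: y^2 = 14^2 mod 37 = 11
RHS: x^3 + 7 x + 31 = 29^3 + 7*29 + 31 mod 37 = 18
LHS != RHS

No, not on the curve


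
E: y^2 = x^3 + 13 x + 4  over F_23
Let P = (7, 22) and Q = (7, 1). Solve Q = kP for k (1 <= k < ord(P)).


Enumerate multiples of P until we hit Q = (7, 1):
  1P = (7, 22)
  2P = (15, 20)
  3P = (14, 20)
  4P = (11, 12)
  5P = (17, 3)
  6P = (1, 8)
  7P = (0, 2)
  8P = (19, 16)
  9P = (3, 22)
  10P = (13, 1)
  11P = (21, 4)
  12P = (22, 17)
  13P = (12, 18)
  14P = (12, 5)
  15P = (22, 6)
  16P = (21, 19)
  17P = (13, 22)
  18P = (3, 1)
  19P = (19, 7)
  20P = (0, 21)
  21P = (1, 15)
  22P = (17, 20)
  23P = (11, 11)
  24P = (14, 3)
  25P = (15, 3)
  26P = (7, 1)
Match found at i = 26.

k = 26


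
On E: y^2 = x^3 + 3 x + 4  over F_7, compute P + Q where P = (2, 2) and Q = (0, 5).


P != Q, so use the chord formula.
s = (y2 - y1) / (x2 - x1) = (3) / (5) mod 7 = 2
x3 = s^2 - x1 - x2 mod 7 = 2^2 - 2 - 0 = 2
y3 = s (x1 - x3) - y1 mod 7 = 2 * (2 - 2) - 2 = 5

P + Q = (2, 5)


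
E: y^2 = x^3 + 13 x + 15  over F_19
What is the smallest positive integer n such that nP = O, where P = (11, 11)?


Compute successive multiples of P until we hit O:
  1P = (11, 11)
  2P = (3, 10)
  3P = (16, 5)
  4P = (17, 0)
  5P = (16, 14)
  6P = (3, 9)
  7P = (11, 8)
  8P = O

ord(P) = 8


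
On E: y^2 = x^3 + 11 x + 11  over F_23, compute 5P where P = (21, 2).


k = 5 = 101_2 (binary, LSB first: 101)
Double-and-add from P = (21, 2):
  bit 0 = 1: acc = O + (21, 2) = (21, 2)
  bit 1 = 0: acc unchanged = (21, 2)
  bit 2 = 1: acc = (21, 2) + (4, 2) = (21, 21)

5P = (21, 21)


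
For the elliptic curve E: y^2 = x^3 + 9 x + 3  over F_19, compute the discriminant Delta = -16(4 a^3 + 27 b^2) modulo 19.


4 a^3 + 27 b^2 = 4*9^3 + 27*3^2 = 2916 + 243 = 3159
Delta = -16 * (3159) = -50544
Delta mod 19 = 15

Delta = 15 (mod 19)


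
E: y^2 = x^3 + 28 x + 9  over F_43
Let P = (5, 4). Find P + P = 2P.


Doubling: s = (3 x1^2 + a) / (2 y1)
s = (3*5^2 + 28) / (2*4) mod 43 = 29
x3 = s^2 - 2 x1 mod 43 = 29^2 - 2*5 = 14
y3 = s (x1 - x3) - y1 mod 43 = 29 * (5 - 14) - 4 = 36

2P = (14, 36)


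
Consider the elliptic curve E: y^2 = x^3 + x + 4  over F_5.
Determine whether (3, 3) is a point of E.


Check whether y^2 = x^3 + 1 x + 4 (mod 5) for (x, y) = (3, 3).
LHS: y^2 = 3^2 mod 5 = 4
RHS: x^3 + 1 x + 4 = 3^3 + 1*3 + 4 mod 5 = 4
LHS = RHS

Yes, on the curve


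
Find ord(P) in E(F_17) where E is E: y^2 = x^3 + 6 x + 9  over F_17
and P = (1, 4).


Compute successive multiples of P until we hit O:
  1P = (1, 4)
  2P = (16, 11)
  3P = (8, 12)
  4P = (10, 10)
  5P = (14, 10)
  6P = (0, 3)
  7P = (0, 14)
  8P = (14, 7)
  ... (continuing to 13P)
  13P = O

ord(P) = 13


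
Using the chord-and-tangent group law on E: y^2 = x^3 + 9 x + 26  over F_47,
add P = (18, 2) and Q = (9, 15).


P != Q, so use the chord formula.
s = (y2 - y1) / (x2 - x1) = (13) / (38) mod 47 = 9
x3 = s^2 - x1 - x2 mod 47 = 9^2 - 18 - 9 = 7
y3 = s (x1 - x3) - y1 mod 47 = 9 * (18 - 7) - 2 = 3

P + Q = (7, 3)


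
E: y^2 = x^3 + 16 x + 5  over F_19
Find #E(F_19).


For each x in F_19, count y with y^2 = x^3 + 16 x + 5 mod 19:
  x = 0: RHS = 5, y in [9, 10]  -> 2 point(s)
  x = 2: RHS = 7, y in [8, 11]  -> 2 point(s)
  x = 3: RHS = 4, y in [2, 17]  -> 2 point(s)
  x = 4: RHS = 0, y in [0]  -> 1 point(s)
  x = 5: RHS = 1, y in [1, 18]  -> 2 point(s)
  x = 7: RHS = 4, y in [2, 17]  -> 2 point(s)
  x = 9: RHS = 4, y in [2, 17]  -> 2 point(s)
  x = 10: RHS = 6, y in [5, 14]  -> 2 point(s)
  x = 11: RHS = 11, y in [7, 12]  -> 2 point(s)
  x = 12: RHS = 6, y in [5, 14]  -> 2 point(s)
  x = 13: RHS = 16, y in [4, 15]  -> 2 point(s)
  x = 14: RHS = 9, y in [3, 16]  -> 2 point(s)
  x = 16: RHS = 6, y in [5, 14]  -> 2 point(s)
  x = 18: RHS = 7, y in [8, 11]  -> 2 point(s)
Affine points: 27. Add the point at infinity: total = 28.

#E(F_19) = 28
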